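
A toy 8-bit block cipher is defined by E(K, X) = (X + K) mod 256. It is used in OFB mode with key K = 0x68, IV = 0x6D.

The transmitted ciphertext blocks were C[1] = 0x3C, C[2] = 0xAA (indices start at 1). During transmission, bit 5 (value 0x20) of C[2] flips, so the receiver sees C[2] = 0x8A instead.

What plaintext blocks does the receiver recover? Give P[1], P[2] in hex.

OFB decryption: S_i = E(K, S_{i−1}) with S_{0} = IV; P_i = C_i ⊕ S_i.
Only C[2] changed, to 0x8A. In OFB, a change in C_i flips the same bit in P_i only; the keystream is unaffected. Decrypting the received ciphertext:
P[1]: S = E(K, 0x6D) = 0xD5; 0x3C ⊕ 0xD5 = 0xE9.
P[2]: S = E(K, 0xD5) = 0x3D; 0x8A ⊕ 0x3D = 0xB7.
Blocks that differ from the original plaintext: P[2].

P[1] = 0xE9, P[2] = 0xB7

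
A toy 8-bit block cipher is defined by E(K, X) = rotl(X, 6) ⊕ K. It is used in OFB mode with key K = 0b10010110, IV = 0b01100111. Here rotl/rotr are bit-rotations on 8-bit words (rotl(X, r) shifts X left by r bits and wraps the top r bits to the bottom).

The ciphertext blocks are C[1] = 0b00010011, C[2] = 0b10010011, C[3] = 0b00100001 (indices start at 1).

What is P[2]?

OFB decryption: S_i = E(K, S_{i−1}) with S_{0} = IV; P_i = C_i ⊕ S_i.
P[1]: S = E(K, 0b01100111) = 0b01001111; 0b00010011 ⊕ 0b01001111 = 0b01011100.
P[2]: S = E(K, 0b01001111) = 0b01000101; 0b10010011 ⊕ 0b01000101 = 0b11010110.

P[2] = 0b11010110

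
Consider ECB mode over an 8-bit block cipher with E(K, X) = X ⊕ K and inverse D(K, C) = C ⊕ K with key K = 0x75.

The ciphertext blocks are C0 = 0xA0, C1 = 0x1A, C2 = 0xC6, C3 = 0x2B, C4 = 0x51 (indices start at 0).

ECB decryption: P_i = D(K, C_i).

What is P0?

P0: D(K, 0xA0) = 0xD5.

P0 = 0xD5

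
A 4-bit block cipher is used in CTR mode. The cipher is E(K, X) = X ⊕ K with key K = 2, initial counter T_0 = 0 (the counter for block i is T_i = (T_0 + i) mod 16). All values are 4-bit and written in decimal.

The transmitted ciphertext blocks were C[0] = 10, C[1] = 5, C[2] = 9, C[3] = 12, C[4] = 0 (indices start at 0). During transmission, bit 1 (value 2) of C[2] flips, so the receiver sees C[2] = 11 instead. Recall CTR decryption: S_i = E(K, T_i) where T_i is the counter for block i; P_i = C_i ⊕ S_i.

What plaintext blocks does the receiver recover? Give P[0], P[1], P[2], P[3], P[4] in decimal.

Only C[2] changed, to 11. In CTR, a change in C_i flips the same bit in P_i only; the keystream is unaffected. Decrypting the received ciphertext:
P[0]: T = 0, S = E(K, T) = 2; 10 ⊕ 2 = 8.
P[1]: T = 1, S = E(K, T) = 3; 5 ⊕ 3 = 6.
P[2]: T = 2, S = E(K, T) = 0; 11 ⊕ 0 = 11.
P[3]: T = 3, S = E(K, T) = 1; 12 ⊕ 1 = 13.
P[4]: T = 4, S = E(K, T) = 6; 0 ⊕ 6 = 6.
Blocks that differ from the original plaintext: P[2].

P[0] = 8, P[1] = 6, P[2] = 11, P[3] = 13, P[4] = 6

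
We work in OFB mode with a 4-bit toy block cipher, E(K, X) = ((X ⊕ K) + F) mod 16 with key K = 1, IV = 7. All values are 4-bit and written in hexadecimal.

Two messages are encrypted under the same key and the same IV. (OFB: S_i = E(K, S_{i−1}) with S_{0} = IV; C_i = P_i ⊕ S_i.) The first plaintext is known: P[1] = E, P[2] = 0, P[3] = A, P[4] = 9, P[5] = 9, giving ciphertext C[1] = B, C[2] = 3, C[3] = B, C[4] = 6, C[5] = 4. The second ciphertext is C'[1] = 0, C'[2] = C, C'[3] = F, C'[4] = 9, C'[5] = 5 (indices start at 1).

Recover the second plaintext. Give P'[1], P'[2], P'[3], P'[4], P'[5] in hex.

P'[1] = 5, P'[2] = F, P'[3] = E, P'[4] = 6, P'[5] = 8

In OFB with a reused IV, both messages share the same keystream S_i, so C_i ⊕ C'_i = P_i ⊕ P'_i and thus P'_i = P_i ⊕ C_i ⊕ C'_i.
P'[1]: E ⊕ B ⊕ 0 = 5.
P'[2]: 0 ⊕ 3 ⊕ C = F.
P'[3]: A ⊕ B ⊕ F = E.
P'[4]: 9 ⊕ 6 ⊕ 9 = 6.
P'[5]: 9 ⊕ 4 ⊕ 5 = 8.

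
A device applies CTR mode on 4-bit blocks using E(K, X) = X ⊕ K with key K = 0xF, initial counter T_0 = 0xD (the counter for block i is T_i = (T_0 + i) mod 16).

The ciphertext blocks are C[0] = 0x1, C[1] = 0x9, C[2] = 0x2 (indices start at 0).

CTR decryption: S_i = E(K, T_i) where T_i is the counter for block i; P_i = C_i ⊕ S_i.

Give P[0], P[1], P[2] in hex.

P[0] = 0x3, P[1] = 0x8, P[2] = 0x2

P[0]: T = 0xD, S = E(K, T) = 0x2; 0x1 ⊕ 0x2 = 0x3.
P[1]: T = 0xE, S = E(K, T) = 0x1; 0x9 ⊕ 0x1 = 0x8.
P[2]: T = 0xF, S = E(K, T) = 0x0; 0x2 ⊕ 0x0 = 0x2.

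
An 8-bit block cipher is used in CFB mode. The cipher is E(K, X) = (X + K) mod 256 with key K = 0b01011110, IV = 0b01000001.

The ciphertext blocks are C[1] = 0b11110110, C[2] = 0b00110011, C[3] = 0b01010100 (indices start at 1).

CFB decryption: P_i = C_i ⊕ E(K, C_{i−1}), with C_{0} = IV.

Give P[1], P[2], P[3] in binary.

P[1] = 0b01101001, P[2] = 0b01100111, P[3] = 0b11000101

P[1]: E(K, 0b01000001) = 0b10011111; 0b11110110 ⊕ 0b10011111 = 0b01101001.
P[2]: E(K, 0b11110110) = 0b01010100; 0b00110011 ⊕ 0b01010100 = 0b01100111.
P[3]: E(K, 0b00110011) = 0b10010001; 0b01010100 ⊕ 0b10010001 = 0b11000101.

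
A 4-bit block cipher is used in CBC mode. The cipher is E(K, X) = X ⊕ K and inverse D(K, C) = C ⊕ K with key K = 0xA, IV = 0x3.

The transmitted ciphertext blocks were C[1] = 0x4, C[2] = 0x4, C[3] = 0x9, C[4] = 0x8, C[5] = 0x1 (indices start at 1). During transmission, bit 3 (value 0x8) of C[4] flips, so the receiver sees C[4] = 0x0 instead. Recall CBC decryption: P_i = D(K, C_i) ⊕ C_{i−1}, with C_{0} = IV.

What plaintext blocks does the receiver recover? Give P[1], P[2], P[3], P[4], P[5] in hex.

Only C[4] changed, to 0x0. In CBC, a change in C_i garbles P_i and flips the same bit in P_{i+1}. Decrypting the received ciphertext:
P[1]: D(K, 0x4) = 0xE; 0xE ⊕ 0x3 = 0xD.
P[2]: D(K, 0x4) = 0xE; 0xE ⊕ 0x4 = 0xA.
P[3]: D(K, 0x9) = 0x3; 0x3 ⊕ 0x4 = 0x7.
P[4]: D(K, 0x0) = 0xA; 0xA ⊕ 0x9 = 0x3.
P[5]: D(K, 0x1) = 0xB; 0xB ⊕ 0x0 = 0xB.
Blocks that differ from the original plaintext: P[4], P[5].

P[1] = 0xD, P[2] = 0xA, P[3] = 0x7, P[4] = 0x3, P[5] = 0xB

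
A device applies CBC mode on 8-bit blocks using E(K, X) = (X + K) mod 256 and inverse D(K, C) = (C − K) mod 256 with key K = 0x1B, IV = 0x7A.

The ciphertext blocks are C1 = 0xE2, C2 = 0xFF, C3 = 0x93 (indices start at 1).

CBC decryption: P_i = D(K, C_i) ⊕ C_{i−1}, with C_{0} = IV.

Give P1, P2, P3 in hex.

P1 = 0xBD, P2 = 0x06, P3 = 0x87

P1: D(K, 0xE2) = 0xC7; 0xC7 ⊕ 0x7A = 0xBD.
P2: D(K, 0xFF) = 0xE4; 0xE4 ⊕ 0xE2 = 0x06.
P3: D(K, 0x93) = 0x78; 0x78 ⊕ 0xFF = 0x87.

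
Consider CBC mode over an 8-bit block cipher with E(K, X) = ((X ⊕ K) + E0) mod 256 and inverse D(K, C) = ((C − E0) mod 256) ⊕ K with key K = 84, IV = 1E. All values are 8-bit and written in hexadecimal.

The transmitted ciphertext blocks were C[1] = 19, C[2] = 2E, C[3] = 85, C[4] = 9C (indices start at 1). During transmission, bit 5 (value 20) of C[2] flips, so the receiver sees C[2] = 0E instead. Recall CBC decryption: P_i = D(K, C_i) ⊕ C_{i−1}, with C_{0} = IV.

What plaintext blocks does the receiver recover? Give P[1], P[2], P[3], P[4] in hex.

Only C[2] changed, to 0E. In CBC, a change in C_i garbles P_i and flips the same bit in P_{i+1}. Decrypting the received ciphertext:
P[1]: D(K, 19) = BD; BD ⊕ 1E = A3.
P[2]: D(K, 0E) = AA; AA ⊕ 19 = B3.
P[3]: D(K, 85) = 21; 21 ⊕ 0E = 2F.
P[4]: D(K, 9C) = 38; 38 ⊕ 85 = BD.
Blocks that differ from the original plaintext: P[2], P[3].

P[1] = A3, P[2] = B3, P[3] = 2F, P[4] = BD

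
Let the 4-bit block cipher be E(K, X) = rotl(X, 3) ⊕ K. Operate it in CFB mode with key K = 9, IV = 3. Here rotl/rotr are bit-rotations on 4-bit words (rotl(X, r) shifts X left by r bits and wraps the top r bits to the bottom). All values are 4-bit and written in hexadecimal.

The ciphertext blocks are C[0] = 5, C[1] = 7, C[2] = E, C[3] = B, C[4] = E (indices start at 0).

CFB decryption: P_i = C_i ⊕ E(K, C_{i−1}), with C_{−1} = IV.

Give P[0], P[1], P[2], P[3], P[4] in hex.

P[0]: E(K, 3) = 0; 5 ⊕ 0 = 5.
P[1]: E(K, 5) = 3; 7 ⊕ 3 = 4.
P[2]: E(K, 7) = 2; E ⊕ 2 = C.
P[3]: E(K, E) = E; B ⊕ E = 5.
P[4]: E(K, B) = 4; E ⊕ 4 = A.

P[0] = 5, P[1] = 4, P[2] = C, P[3] = 5, P[4] = A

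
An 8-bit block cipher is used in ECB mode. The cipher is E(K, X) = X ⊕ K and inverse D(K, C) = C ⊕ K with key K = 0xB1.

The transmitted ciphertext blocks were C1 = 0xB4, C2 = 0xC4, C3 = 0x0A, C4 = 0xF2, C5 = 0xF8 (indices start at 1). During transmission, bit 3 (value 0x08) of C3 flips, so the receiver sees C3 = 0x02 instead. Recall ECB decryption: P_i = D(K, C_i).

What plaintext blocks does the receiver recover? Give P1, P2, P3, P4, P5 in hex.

P1 = 0x05, P2 = 0x75, P3 = 0xB3, P4 = 0x43, P5 = 0x49

Only C3 changed, to 0x02. In ECB, a change in C_i affects only P_i. Decrypting the received ciphertext:
P1: D(K, 0xB4) = 0x05.
P2: D(K, 0xC4) = 0x75.
P3: D(K, 0x02) = 0xB3.
P4: D(K, 0xF2) = 0x43.
P5: D(K, 0xF8) = 0x49.
Blocks that differ from the original plaintext: P3.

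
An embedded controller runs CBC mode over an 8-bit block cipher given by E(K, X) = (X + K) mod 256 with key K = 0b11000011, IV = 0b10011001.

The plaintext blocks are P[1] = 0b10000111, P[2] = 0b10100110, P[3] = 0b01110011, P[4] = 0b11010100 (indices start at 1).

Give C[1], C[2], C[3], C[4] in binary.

CBC encryption: C_i = E(K, P_i ⊕ C_{i−1}), with C_{0} = IV.
C[1]: P[1] ⊕ 0b10011001 = 0b00011110; E(K, 0b00011110) = 0b11100001.
C[2]: P[2] ⊕ 0b11100001 = 0b01000111; E(K, 0b01000111) = 0b00001010.
C[3]: P[3] ⊕ 0b00001010 = 0b01111001; E(K, 0b01111001) = 0b00111100.
C[4]: P[4] ⊕ 0b00111100 = 0b11101000; E(K, 0b11101000) = 0b10101011.

C[1] = 0b11100001, C[2] = 0b00001010, C[3] = 0b00111100, C[4] = 0b10101011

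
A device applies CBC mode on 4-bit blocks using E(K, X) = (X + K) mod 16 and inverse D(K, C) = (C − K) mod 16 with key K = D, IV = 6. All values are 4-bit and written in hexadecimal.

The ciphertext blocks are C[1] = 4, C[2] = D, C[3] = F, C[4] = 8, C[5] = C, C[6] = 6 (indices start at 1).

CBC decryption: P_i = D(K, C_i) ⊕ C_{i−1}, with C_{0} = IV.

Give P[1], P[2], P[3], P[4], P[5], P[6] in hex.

P[1]: D(K, 4) = 7; 7 ⊕ 6 = 1.
P[2]: D(K, D) = 0; 0 ⊕ 4 = 4.
P[3]: D(K, F) = 2; 2 ⊕ D = F.
P[4]: D(K, 8) = B; B ⊕ F = 4.
P[5]: D(K, C) = F; F ⊕ 8 = 7.
P[6]: D(K, 6) = 9; 9 ⊕ C = 5.

P[1] = 1, P[2] = 4, P[3] = F, P[4] = 4, P[5] = 7, P[6] = 5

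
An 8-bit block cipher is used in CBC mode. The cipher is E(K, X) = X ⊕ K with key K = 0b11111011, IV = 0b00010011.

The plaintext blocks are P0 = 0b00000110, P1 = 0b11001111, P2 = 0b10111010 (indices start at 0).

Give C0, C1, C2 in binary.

C0 = 0b11101110, C1 = 0b11011010, C2 = 0b10011011

CBC encryption: C_i = E(K, P_i ⊕ C_{i−1}), with C_{−1} = IV.
C0: P0 ⊕ 0b00010011 = 0b00010101; E(K, 0b00010101) = 0b11101110.
C1: P1 ⊕ 0b11101110 = 0b00100001; E(K, 0b00100001) = 0b11011010.
C2: P2 ⊕ 0b11011010 = 0b01100000; E(K, 0b01100000) = 0b10011011.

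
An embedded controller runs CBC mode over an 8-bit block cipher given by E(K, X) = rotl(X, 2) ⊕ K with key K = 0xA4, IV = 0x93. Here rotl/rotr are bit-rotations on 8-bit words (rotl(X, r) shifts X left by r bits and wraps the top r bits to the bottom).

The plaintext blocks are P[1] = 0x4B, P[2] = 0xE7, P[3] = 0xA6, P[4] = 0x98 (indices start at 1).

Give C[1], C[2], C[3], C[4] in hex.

C[1] = 0xC7, C[2] = 0x24, C[3] = 0xAE, C[4] = 0x7C

CBC encryption: C_i = E(K, P_i ⊕ C_{i−1}), with C_{0} = IV.
C[1]: P[1] ⊕ 0x93 = 0xD8; E(K, 0xD8) = 0xC7.
C[2]: P[2] ⊕ 0xC7 = 0x20; E(K, 0x20) = 0x24.
C[3]: P[3] ⊕ 0x24 = 0x82; E(K, 0x82) = 0xAE.
C[4]: P[4] ⊕ 0xAE = 0x36; E(K, 0x36) = 0x7C.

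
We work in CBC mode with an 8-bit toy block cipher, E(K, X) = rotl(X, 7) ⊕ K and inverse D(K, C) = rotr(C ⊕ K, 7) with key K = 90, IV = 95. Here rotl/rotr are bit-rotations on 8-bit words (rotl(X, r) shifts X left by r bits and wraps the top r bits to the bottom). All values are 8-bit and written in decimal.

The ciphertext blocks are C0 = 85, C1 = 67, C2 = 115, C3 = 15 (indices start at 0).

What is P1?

CBC decryption: P_i = D(K, C_i) ⊕ C_{i−1}, with C_{−1} = IV.
P1: D(K, 67) = 50; 50 ⊕ 85 = 103.

P1 = 103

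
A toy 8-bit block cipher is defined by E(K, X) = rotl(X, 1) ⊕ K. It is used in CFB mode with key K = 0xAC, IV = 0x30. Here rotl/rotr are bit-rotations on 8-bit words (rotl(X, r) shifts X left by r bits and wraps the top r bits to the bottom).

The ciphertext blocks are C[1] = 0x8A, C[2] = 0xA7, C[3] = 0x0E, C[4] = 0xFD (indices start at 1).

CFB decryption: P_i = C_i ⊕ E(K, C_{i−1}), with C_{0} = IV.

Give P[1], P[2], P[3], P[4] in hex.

P[1] = 0x46, P[2] = 0x1E, P[3] = 0xED, P[4] = 0x4D

P[1]: E(K, 0x30) = 0xCC; 0x8A ⊕ 0xCC = 0x46.
P[2]: E(K, 0x8A) = 0xB9; 0xA7 ⊕ 0xB9 = 0x1E.
P[3]: E(K, 0xA7) = 0xE3; 0x0E ⊕ 0xE3 = 0xED.
P[4]: E(K, 0x0E) = 0xB0; 0xFD ⊕ 0xB0 = 0x4D.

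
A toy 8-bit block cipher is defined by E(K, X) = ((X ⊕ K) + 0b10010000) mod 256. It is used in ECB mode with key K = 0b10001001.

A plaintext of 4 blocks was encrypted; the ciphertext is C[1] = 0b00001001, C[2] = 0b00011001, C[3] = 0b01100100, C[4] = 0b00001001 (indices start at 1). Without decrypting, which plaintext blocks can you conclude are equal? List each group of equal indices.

P[1] = P[4]

ECB encrypts each block independently with the same key, so equal ciphertext blocks imply equal plaintext blocks.
C[1] = C[4] = 0b00001001, so P[1] = P[4].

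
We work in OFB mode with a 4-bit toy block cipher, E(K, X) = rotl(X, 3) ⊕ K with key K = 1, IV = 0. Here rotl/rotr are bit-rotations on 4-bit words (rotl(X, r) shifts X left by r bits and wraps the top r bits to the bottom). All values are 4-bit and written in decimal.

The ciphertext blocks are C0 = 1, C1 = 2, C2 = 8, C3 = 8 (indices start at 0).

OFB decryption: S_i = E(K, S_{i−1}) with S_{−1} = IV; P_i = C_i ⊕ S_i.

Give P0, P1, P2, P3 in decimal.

P0: S = E(K, 0) = 1; 1 ⊕ 1 = 0.
P1: S = E(K, 1) = 9; 2 ⊕ 9 = 11.
P2: S = E(K, 9) = 13; 8 ⊕ 13 = 5.
P3: S = E(K, 13) = 15; 8 ⊕ 15 = 7.

P0 = 0, P1 = 11, P2 = 5, P3 = 7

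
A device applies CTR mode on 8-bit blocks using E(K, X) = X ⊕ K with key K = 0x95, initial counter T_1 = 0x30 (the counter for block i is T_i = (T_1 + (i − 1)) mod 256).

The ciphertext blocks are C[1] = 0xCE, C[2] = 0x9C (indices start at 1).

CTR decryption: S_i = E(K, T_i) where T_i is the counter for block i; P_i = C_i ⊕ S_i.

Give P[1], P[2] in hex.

P[1] = 0x6B, P[2] = 0x38

P[1]: T = 0x30, S = E(K, T) = 0xA5; 0xCE ⊕ 0xA5 = 0x6B.
P[2]: T = 0x31, S = E(K, T) = 0xA4; 0x9C ⊕ 0xA4 = 0x38.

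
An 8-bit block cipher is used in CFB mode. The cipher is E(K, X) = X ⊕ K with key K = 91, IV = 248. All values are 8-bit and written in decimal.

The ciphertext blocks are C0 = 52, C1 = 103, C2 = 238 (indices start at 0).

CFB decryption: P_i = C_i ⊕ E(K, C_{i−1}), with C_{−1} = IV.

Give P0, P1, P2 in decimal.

P0: E(K, 248) = 163; 52 ⊕ 163 = 151.
P1: E(K, 52) = 111; 103 ⊕ 111 = 8.
P2: E(K, 103) = 60; 238 ⊕ 60 = 210.

P0 = 151, P1 = 8, P2 = 210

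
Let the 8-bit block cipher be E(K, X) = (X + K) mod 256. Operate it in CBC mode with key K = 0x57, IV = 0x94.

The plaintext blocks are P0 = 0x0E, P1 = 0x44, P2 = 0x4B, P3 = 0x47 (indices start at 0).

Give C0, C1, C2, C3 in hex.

C0 = 0xF1, C1 = 0x0C, C2 = 0x9E, C3 = 0x30

CBC encryption: C_i = E(K, P_i ⊕ C_{i−1}), with C_{−1} = IV.
C0: P0 ⊕ 0x94 = 0x9A; E(K, 0x9A) = 0xF1.
C1: P1 ⊕ 0xF1 = 0xB5; E(K, 0xB5) = 0x0C.
C2: P2 ⊕ 0x0C = 0x47; E(K, 0x47) = 0x9E.
C3: P3 ⊕ 0x9E = 0xD9; E(K, 0xD9) = 0x30.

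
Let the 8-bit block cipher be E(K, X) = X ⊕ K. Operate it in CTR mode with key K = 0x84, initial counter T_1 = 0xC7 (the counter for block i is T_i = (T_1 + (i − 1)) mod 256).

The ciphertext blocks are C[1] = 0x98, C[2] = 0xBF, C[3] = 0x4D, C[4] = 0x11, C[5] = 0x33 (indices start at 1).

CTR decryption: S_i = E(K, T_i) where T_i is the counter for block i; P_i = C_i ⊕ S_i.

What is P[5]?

P[5]: T = 0xCB, S = E(K, T) = 0x4F; 0x33 ⊕ 0x4F = 0x7C.

P[5] = 0x7C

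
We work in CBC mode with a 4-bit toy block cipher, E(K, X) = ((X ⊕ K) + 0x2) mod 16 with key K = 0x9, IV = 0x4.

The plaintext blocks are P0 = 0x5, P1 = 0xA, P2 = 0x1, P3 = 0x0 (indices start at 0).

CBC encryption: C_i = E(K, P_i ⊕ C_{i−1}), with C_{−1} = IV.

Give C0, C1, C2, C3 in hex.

C0 = 0xA, C1 = 0xB, C2 = 0x5, C3 = 0xE

C0: P0 ⊕ 0x4 = 0x1; E(K, 0x1) = 0xA.
C1: P1 ⊕ 0xA = 0x0; E(K, 0x0) = 0xB.
C2: P2 ⊕ 0xB = 0xA; E(K, 0xA) = 0x5.
C3: P3 ⊕ 0x5 = 0x5; E(K, 0x5) = 0xE.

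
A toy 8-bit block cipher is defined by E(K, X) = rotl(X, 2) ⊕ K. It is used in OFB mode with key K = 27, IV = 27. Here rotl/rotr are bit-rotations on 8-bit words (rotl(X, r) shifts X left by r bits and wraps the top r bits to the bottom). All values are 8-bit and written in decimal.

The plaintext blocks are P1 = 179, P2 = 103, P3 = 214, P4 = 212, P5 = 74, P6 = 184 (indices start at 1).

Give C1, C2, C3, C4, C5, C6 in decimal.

C1 = 196, C2 = 161, C3 = 214, C4 = 207, C5 = 61, C6 = 126

OFB encryption: S_i = E(K, S_{i−1}) with S_{0} = IV; C_i = P_i ⊕ S_i.
C1: S = E(K, 27) = 119; 179 ⊕ 119 = 196.
C2: S = E(K, 119) = 198; 103 ⊕ 198 = 161.
C3: S = E(K, 198) = 0; 214 ⊕ 0 = 214.
C4: S = E(K, 0) = 27; 212 ⊕ 27 = 207.
C5: S = E(K, 27) = 119; 74 ⊕ 119 = 61.
C6: S = E(K, 119) = 198; 184 ⊕ 198 = 126.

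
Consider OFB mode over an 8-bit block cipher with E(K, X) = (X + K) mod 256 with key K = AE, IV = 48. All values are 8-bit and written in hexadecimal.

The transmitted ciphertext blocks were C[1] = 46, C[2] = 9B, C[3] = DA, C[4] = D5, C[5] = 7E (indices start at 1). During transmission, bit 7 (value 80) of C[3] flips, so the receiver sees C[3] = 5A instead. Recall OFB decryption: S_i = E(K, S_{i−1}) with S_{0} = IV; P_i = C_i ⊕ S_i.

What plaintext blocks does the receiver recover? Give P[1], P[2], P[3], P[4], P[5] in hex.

Only C[3] changed, to 5A. In OFB, a change in C_i flips the same bit in P_i only; the keystream is unaffected. Decrypting the received ciphertext:
P[1]: S = E(K, 48) = F6; 46 ⊕ F6 = B0.
P[2]: S = E(K, F6) = A4; 9B ⊕ A4 = 3F.
P[3]: S = E(K, A4) = 52; 5A ⊕ 52 = 08.
P[4]: S = E(K, 52) = 00; D5 ⊕ 00 = D5.
P[5]: S = E(K, 00) = AE; 7E ⊕ AE = D0.
Blocks that differ from the original plaintext: P[3].

P[1] = B0, P[2] = 3F, P[3] = 08, P[4] = D5, P[5] = D0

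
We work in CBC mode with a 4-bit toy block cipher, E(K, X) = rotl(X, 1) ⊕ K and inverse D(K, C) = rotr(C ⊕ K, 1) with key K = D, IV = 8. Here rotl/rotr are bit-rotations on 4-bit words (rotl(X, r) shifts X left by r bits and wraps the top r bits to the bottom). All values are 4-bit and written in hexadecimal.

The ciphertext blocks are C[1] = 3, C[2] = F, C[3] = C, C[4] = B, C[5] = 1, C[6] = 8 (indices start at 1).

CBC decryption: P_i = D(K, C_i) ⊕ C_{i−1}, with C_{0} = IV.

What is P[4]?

P[4] = F

P[4]: D(K, B) = 3; 3 ⊕ C = F.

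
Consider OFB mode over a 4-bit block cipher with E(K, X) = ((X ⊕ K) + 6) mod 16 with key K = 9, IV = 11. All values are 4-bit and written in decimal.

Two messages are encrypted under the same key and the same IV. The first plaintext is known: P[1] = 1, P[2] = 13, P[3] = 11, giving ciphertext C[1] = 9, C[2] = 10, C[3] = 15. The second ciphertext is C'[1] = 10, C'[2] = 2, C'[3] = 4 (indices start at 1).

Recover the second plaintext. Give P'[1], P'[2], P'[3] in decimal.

In OFB with a reused IV, both messages share the same keystream S_i, so C_i ⊕ C'_i = P_i ⊕ P'_i and thus P'_i = P_i ⊕ C_i ⊕ C'_i.
P'[1]: 1 ⊕ 9 ⊕ 10 = 2.
P'[2]: 13 ⊕ 10 ⊕ 2 = 5.
P'[3]: 11 ⊕ 15 ⊕ 4 = 0.

P'[1] = 2, P'[2] = 5, P'[3] = 0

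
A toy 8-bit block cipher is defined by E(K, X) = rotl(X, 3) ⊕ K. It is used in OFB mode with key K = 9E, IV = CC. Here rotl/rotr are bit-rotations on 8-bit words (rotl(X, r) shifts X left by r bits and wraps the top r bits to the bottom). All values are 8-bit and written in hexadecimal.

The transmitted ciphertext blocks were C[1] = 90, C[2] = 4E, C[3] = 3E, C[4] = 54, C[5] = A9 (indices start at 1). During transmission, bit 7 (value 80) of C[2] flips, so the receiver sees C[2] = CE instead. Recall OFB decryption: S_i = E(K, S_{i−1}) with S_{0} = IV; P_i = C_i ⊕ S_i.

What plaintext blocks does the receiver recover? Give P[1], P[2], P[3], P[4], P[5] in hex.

P[1] = 68, P[2] = 97, P[3] = 6A, P[4] = 68, P[5] = D6

Only C[2] changed, to CE. In OFB, a change in C_i flips the same bit in P_i only; the keystream is unaffected. Decrypting the received ciphertext:
P[1]: S = E(K, CC) = F8; 90 ⊕ F8 = 68.
P[2]: S = E(K, F8) = 59; CE ⊕ 59 = 97.
P[3]: S = E(K, 59) = 54; 3E ⊕ 54 = 6A.
P[4]: S = E(K, 54) = 3C; 54 ⊕ 3C = 68.
P[5]: S = E(K, 3C) = 7F; A9 ⊕ 7F = D6.
Blocks that differ from the original plaintext: P[2].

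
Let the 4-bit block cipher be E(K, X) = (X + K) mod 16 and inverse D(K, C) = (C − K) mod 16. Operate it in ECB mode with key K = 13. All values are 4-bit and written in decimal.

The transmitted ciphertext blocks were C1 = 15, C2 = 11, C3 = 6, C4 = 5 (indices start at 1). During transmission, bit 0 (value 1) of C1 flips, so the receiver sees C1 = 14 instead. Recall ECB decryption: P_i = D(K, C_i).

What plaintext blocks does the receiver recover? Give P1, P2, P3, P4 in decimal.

Only C1 changed, to 14. In ECB, a change in C_i affects only P_i. Decrypting the received ciphertext:
P1: D(K, 14) = 1.
P2: D(K, 11) = 14.
P3: D(K, 6) = 9.
P4: D(K, 5) = 8.
Blocks that differ from the original plaintext: P1.

P1 = 1, P2 = 14, P3 = 9, P4 = 8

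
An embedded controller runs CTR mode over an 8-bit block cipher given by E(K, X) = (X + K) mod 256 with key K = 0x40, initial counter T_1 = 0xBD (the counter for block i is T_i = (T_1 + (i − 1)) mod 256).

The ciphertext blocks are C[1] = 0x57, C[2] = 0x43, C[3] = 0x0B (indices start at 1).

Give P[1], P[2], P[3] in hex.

P[1] = 0xAA, P[2] = 0xBD, P[3] = 0xF4

CTR decryption: S_i = E(K, T_i) where T_i is the counter for block i; P_i = C_i ⊕ S_i.
P[1]: T = 0xBD, S = E(K, T) = 0xFD; 0x57 ⊕ 0xFD = 0xAA.
P[2]: T = 0xBE, S = E(K, T) = 0xFE; 0x43 ⊕ 0xFE = 0xBD.
P[3]: T = 0xBF, S = E(K, T) = 0xFF; 0x0B ⊕ 0xFF = 0xF4.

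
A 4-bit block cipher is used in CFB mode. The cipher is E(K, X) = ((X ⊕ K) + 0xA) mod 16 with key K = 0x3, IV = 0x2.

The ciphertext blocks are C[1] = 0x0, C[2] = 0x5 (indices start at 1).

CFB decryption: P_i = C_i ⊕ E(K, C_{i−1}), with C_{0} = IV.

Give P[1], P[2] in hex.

P[1] = 0xB, P[2] = 0x8

P[1]: E(K, 0x2) = 0xB; 0x0 ⊕ 0xB = 0xB.
P[2]: E(K, 0x0) = 0xD; 0x5 ⊕ 0xD = 0x8.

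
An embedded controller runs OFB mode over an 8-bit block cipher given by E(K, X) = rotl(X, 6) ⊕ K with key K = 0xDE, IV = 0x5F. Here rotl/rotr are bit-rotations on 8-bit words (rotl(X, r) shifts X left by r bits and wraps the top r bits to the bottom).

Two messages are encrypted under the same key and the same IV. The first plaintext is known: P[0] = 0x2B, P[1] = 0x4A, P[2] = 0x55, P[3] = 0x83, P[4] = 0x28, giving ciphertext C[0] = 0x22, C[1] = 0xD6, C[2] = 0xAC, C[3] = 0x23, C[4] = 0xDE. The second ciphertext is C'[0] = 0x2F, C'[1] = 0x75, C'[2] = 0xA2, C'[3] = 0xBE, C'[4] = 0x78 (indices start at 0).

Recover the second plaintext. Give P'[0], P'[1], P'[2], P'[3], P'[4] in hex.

P'[0] = 0x26, P'[1] = 0xE9, P'[2] = 0x5B, P'[3] = 0x1E, P'[4] = 0x8E

In OFB with a reused IV, both messages share the same keystream S_i, so C_i ⊕ C'_i = P_i ⊕ P'_i and thus P'_i = P_i ⊕ C_i ⊕ C'_i.
P'[0]: 0x2B ⊕ 0x22 ⊕ 0x2F = 0x26.
P'[1]: 0x4A ⊕ 0xD6 ⊕ 0x75 = 0xE9.
P'[2]: 0x55 ⊕ 0xAC ⊕ 0xA2 = 0x5B.
P'[3]: 0x83 ⊕ 0x23 ⊕ 0xBE = 0x1E.
P'[4]: 0x28 ⊕ 0xDE ⊕ 0x78 = 0x8E.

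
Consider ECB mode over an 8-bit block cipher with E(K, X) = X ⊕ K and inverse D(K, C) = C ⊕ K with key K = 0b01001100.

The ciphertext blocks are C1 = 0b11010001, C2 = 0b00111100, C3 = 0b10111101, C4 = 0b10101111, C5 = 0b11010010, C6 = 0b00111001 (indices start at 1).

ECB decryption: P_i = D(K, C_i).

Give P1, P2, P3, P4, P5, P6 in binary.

P1 = 0b10011101, P2 = 0b01110000, P3 = 0b11110001, P4 = 0b11100011, P5 = 0b10011110, P6 = 0b01110101

P1: D(K, 0b11010001) = 0b10011101.
P2: D(K, 0b00111100) = 0b01110000.
P3: D(K, 0b10111101) = 0b11110001.
P4: D(K, 0b10101111) = 0b11100011.
P5: D(K, 0b11010010) = 0b10011110.
P6: D(K, 0b00111001) = 0b01110101.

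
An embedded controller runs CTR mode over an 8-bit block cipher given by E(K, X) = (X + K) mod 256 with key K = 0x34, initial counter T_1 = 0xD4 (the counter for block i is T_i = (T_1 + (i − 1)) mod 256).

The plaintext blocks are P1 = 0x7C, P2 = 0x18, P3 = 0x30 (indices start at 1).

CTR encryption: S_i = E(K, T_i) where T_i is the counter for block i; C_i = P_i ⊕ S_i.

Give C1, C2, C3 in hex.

C1: T = 0xD4, S = E(K, T) = 0x08; 0x7C ⊕ 0x08 = 0x74.
C2: T = 0xD5, S = E(K, T) = 0x09; 0x18 ⊕ 0x09 = 0x11.
C3: T = 0xD6, S = E(K, T) = 0x0A; 0x30 ⊕ 0x0A = 0x3A.

C1 = 0x74, C2 = 0x11, C3 = 0x3A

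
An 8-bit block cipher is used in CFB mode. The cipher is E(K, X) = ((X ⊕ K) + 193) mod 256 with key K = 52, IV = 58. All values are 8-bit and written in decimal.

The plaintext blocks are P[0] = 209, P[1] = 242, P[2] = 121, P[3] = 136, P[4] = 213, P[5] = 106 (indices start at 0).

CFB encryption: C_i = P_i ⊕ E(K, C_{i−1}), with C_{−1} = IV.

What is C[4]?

C[4] = 76

C[0]: E(K, 58) = 207; 209 ⊕ 207 = 30.
C[1]: E(K, 30) = 235; 242 ⊕ 235 = 25.
C[2]: E(K, 25) = 238; 121 ⊕ 238 = 151.
C[3]: E(K, 151) = 100; 136 ⊕ 100 = 236.
C[4]: E(K, 236) = 153; 213 ⊕ 153 = 76.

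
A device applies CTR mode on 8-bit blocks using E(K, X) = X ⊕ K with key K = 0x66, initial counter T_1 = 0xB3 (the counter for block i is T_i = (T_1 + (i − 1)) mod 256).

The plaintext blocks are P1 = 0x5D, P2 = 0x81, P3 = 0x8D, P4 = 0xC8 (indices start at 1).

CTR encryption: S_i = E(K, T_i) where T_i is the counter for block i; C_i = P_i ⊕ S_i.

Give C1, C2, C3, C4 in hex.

C1 = 0x88, C2 = 0x53, C3 = 0x5E, C4 = 0x18

C1: T = 0xB3, S = E(K, T) = 0xD5; 0x5D ⊕ 0xD5 = 0x88.
C2: T = 0xB4, S = E(K, T) = 0xD2; 0x81 ⊕ 0xD2 = 0x53.
C3: T = 0xB5, S = E(K, T) = 0xD3; 0x8D ⊕ 0xD3 = 0x5E.
C4: T = 0xB6, S = E(K, T) = 0xD0; 0xC8 ⊕ 0xD0 = 0x18.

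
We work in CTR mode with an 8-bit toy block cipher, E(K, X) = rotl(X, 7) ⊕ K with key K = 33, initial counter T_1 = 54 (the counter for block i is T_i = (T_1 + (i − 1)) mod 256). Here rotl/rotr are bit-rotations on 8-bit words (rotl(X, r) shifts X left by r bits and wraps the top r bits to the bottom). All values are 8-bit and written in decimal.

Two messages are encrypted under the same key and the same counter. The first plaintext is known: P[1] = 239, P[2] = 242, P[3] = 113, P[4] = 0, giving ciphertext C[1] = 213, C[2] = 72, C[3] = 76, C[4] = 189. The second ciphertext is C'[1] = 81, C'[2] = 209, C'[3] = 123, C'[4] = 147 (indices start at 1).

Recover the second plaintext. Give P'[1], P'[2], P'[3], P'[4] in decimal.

In CTR with a reused counter, both messages share the same keystream S_i, so C_i ⊕ C'_i = P_i ⊕ P'_i and thus P'_i = P_i ⊕ C_i ⊕ C'_i.
P'[1]: 239 ⊕ 213 ⊕ 81 = 107.
P'[2]: 242 ⊕ 72 ⊕ 209 = 107.
P'[3]: 113 ⊕ 76 ⊕ 123 = 70.
P'[4]: 0 ⊕ 189 ⊕ 147 = 46.

P'[1] = 107, P'[2] = 107, P'[3] = 70, P'[4] = 46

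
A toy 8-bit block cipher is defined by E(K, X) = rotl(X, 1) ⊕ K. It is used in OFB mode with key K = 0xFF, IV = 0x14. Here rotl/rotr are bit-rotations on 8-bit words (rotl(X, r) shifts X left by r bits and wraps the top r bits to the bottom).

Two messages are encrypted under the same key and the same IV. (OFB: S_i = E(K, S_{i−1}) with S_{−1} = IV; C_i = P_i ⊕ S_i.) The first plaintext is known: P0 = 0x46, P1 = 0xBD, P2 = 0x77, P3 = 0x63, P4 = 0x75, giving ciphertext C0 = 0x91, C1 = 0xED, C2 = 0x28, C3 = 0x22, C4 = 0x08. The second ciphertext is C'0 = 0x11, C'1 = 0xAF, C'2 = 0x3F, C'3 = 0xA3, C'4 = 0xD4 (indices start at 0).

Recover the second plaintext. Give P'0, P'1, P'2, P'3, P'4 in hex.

In OFB with a reused IV, both messages share the same keystream S_i, so C_i ⊕ C'_i = P_i ⊕ P'_i and thus P'_i = P_i ⊕ C_i ⊕ C'_i.
P'0: 0x46 ⊕ 0x91 ⊕ 0x11 = 0xC6.
P'1: 0xBD ⊕ 0xED ⊕ 0xAF = 0xFF.
P'2: 0x77 ⊕ 0x28 ⊕ 0x3F = 0x60.
P'3: 0x63 ⊕ 0x22 ⊕ 0xA3 = 0xE2.
P'4: 0x75 ⊕ 0x08 ⊕ 0xD4 = 0xA9.

P'0 = 0xC6, P'1 = 0xFF, P'2 = 0x60, P'3 = 0xE2, P'4 = 0xA9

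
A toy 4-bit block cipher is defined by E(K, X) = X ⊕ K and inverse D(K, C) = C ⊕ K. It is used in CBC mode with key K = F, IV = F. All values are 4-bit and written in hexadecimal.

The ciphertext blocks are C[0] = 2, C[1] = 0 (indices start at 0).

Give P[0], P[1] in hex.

CBC decryption: P_i = D(K, C_i) ⊕ C_{i−1}, with C_{−1} = IV.
P[0]: D(K, 2) = D; D ⊕ F = 2.
P[1]: D(K, 0) = F; F ⊕ 2 = D.

P[0] = 2, P[1] = D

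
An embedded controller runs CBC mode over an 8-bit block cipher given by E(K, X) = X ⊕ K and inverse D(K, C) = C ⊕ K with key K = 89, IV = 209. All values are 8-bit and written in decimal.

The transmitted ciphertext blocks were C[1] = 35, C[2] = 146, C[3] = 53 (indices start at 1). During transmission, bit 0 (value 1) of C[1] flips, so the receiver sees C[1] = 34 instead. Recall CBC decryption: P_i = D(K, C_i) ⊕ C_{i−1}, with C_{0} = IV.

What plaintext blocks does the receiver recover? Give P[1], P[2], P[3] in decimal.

Only C[1] changed, to 34. In CBC, a change in C_i garbles P_i and flips the same bit in P_{i+1}. Decrypting the received ciphertext:
P[1]: D(K, 34) = 123; 123 ⊕ 209 = 170.
P[2]: D(K, 146) = 203; 203 ⊕ 34 = 233.
P[3]: D(K, 53) = 108; 108 ⊕ 146 = 254.
Blocks that differ from the original plaintext: P[1], P[2].

P[1] = 170, P[2] = 233, P[3] = 254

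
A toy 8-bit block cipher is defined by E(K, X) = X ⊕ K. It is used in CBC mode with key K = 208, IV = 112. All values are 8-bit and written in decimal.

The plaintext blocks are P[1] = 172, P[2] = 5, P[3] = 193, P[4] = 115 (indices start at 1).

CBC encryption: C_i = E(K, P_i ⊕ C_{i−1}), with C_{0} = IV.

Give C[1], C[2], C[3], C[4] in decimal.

C[1] = 12, C[2] = 217, C[3] = 200, C[4] = 107

C[1]: P[1] ⊕ 112 = 220; E(K, 220) = 12.
C[2]: P[2] ⊕ 12 = 9; E(K, 9) = 217.
C[3]: P[3] ⊕ 217 = 24; E(K, 24) = 200.
C[4]: P[4] ⊕ 200 = 187; E(K, 187) = 107.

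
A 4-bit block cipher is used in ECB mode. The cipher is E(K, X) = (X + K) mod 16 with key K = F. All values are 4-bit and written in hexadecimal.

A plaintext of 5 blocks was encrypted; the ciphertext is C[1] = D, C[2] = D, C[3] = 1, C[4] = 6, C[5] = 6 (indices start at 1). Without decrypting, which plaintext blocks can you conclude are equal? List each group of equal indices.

P[1] = P[2]; P[4] = P[5]

ECB encrypts each block independently with the same key, so equal ciphertext blocks imply equal plaintext blocks.
C[1] = C[2] = D, so P[1] = P[2].
C[4] = C[5] = 6, so P[4] = P[5].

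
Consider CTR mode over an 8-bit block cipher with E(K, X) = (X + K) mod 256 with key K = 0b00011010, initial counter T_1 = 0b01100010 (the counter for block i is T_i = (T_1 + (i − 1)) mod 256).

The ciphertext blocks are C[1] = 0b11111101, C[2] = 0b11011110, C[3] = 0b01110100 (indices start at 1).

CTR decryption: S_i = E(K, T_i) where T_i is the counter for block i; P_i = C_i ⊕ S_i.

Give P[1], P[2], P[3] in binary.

P[1]: T = 0b01100010, S = E(K, T) = 0b01111100; 0b11111101 ⊕ 0b01111100 = 0b10000001.
P[2]: T = 0b01100011, S = E(K, T) = 0b01111101; 0b11011110 ⊕ 0b01111101 = 0b10100011.
P[3]: T = 0b01100100, S = E(K, T) = 0b01111110; 0b01110100 ⊕ 0b01111110 = 0b00001010.

P[1] = 0b10000001, P[2] = 0b10100011, P[3] = 0b00001010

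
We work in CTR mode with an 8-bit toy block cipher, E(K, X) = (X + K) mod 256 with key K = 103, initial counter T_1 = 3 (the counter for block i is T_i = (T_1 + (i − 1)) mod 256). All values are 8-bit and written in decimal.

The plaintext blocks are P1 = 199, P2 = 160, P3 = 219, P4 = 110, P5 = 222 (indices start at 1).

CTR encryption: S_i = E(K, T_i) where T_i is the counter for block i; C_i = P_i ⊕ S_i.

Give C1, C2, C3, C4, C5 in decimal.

C1: T = 3, S = E(K, T) = 106; 199 ⊕ 106 = 173.
C2: T = 4, S = E(K, T) = 107; 160 ⊕ 107 = 203.
C3: T = 5, S = E(K, T) = 108; 219 ⊕ 108 = 183.
C4: T = 6, S = E(K, T) = 109; 110 ⊕ 109 = 3.
C5: T = 7, S = E(K, T) = 110; 222 ⊕ 110 = 176.

C1 = 173, C2 = 203, C3 = 183, C4 = 3, C5 = 176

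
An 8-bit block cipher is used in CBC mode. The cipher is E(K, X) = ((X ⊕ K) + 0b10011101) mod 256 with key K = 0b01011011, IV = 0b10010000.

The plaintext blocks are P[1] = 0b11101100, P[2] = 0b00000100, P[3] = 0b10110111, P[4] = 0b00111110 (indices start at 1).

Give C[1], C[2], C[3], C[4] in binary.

CBC encryption: C_i = E(K, P_i ⊕ C_{i−1}), with C_{0} = IV.
C[1]: P[1] ⊕ 0b10010000 = 0b01111100; E(K, 0b01111100) = 0b11000100.
C[2]: P[2] ⊕ 0b11000100 = 0b11000000; E(K, 0b11000000) = 0b00111000.
C[3]: P[3] ⊕ 0b00111000 = 0b10001111; E(K, 0b10001111) = 0b01110001.
C[4]: P[4] ⊕ 0b01110001 = 0b01001111; E(K, 0b01001111) = 0b10110001.

C[1] = 0b11000100, C[2] = 0b00111000, C[3] = 0b01110001, C[4] = 0b10110001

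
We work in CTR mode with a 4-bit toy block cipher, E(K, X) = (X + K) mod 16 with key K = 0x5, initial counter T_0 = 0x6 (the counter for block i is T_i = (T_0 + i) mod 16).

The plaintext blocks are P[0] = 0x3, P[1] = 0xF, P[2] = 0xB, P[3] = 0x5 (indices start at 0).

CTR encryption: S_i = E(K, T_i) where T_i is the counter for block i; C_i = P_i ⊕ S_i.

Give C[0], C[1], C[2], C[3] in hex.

C[0] = 0x8, C[1] = 0x3, C[2] = 0x6, C[3] = 0xB

C[0]: T = 0x6, S = E(K, T) = 0xB; 0x3 ⊕ 0xB = 0x8.
C[1]: T = 0x7, S = E(K, T) = 0xC; 0xF ⊕ 0xC = 0x3.
C[2]: T = 0x8, S = E(K, T) = 0xD; 0xB ⊕ 0xD = 0x6.
C[3]: T = 0x9, S = E(K, T) = 0xE; 0x5 ⊕ 0xE = 0xB.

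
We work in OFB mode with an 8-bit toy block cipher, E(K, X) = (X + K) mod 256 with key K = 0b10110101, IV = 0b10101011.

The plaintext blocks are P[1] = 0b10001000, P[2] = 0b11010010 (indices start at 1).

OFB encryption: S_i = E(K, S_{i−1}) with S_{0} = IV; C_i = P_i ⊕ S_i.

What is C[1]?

C[1] = 0b11101000

C[1]: S = E(K, 0b10101011) = 0b01100000; 0b10001000 ⊕ 0b01100000 = 0b11101000.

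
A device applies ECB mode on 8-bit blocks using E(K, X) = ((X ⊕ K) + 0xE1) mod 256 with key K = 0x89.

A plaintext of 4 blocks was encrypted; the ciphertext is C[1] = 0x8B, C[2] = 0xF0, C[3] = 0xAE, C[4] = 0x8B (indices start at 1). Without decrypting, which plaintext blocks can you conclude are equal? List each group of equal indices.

ECB encrypts each block independently with the same key, so equal ciphertext blocks imply equal plaintext blocks.
C[1] = C[4] = 0x8B, so P[1] = P[4].

P[1] = P[4]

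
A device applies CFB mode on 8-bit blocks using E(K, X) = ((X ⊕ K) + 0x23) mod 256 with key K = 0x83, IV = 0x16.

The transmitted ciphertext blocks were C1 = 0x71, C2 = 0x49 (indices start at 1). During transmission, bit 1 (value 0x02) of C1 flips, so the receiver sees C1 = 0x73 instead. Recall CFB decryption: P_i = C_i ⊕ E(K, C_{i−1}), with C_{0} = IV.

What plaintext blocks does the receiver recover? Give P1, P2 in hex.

Only C1 changed, to 0x73. In CFB, a change in C_i flips the same bit in P_i and garbles P_{i+1}. Decrypting the received ciphertext:
P1: E(K, 0x16) = 0xB8; 0x73 ⊕ 0xB8 = 0xCB.
P2: E(K, 0x73) = 0x13; 0x49 ⊕ 0x13 = 0x5A.
Blocks that differ from the original plaintext: P1, P2.

P1 = 0xCB, P2 = 0x5A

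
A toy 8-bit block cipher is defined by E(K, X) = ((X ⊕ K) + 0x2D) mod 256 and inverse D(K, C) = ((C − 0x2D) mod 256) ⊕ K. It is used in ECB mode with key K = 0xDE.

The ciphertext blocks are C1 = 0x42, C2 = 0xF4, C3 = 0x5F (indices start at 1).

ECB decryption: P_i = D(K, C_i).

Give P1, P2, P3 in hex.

P1 = 0xCB, P2 = 0x19, P3 = 0xEC

P1: D(K, 0x42) = 0xCB.
P2: D(K, 0xF4) = 0x19.
P3: D(K, 0x5F) = 0xEC.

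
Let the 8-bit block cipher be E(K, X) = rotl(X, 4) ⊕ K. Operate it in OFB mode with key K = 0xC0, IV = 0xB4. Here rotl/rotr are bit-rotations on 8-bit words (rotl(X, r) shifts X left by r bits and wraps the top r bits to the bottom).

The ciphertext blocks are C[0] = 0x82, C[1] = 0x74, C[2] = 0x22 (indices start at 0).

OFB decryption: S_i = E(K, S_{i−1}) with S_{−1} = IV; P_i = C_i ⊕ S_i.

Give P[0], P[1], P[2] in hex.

P[0] = 0x09, P[1] = 0x0C, P[2] = 0x65

P[0]: S = E(K, 0xB4) = 0x8B; 0x82 ⊕ 0x8B = 0x09.
P[1]: S = E(K, 0x8B) = 0x78; 0x74 ⊕ 0x78 = 0x0C.
P[2]: S = E(K, 0x78) = 0x47; 0x22 ⊕ 0x47 = 0x65.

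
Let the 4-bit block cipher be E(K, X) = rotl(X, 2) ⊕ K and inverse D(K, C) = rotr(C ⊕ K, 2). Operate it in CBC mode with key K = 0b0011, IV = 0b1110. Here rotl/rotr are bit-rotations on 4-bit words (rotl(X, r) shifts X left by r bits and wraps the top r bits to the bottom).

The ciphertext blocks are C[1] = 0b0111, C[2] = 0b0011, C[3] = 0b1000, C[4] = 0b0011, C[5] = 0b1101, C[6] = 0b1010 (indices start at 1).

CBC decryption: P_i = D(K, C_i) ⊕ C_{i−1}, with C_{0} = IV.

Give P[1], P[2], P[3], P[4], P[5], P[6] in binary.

P[1]: D(K, 0b0111) = 0b0001; 0b0001 ⊕ 0b1110 = 0b1111.
P[2]: D(K, 0b0011) = 0b0000; 0b0000 ⊕ 0b0111 = 0b0111.
P[3]: D(K, 0b1000) = 0b1110; 0b1110 ⊕ 0b0011 = 0b1101.
P[4]: D(K, 0b0011) = 0b0000; 0b0000 ⊕ 0b1000 = 0b1000.
P[5]: D(K, 0b1101) = 0b1011; 0b1011 ⊕ 0b0011 = 0b1000.
P[6]: D(K, 0b1010) = 0b0110; 0b0110 ⊕ 0b1101 = 0b1011.

P[1] = 0b1111, P[2] = 0b0111, P[3] = 0b1101, P[4] = 0b1000, P[5] = 0b1000, P[6] = 0b1011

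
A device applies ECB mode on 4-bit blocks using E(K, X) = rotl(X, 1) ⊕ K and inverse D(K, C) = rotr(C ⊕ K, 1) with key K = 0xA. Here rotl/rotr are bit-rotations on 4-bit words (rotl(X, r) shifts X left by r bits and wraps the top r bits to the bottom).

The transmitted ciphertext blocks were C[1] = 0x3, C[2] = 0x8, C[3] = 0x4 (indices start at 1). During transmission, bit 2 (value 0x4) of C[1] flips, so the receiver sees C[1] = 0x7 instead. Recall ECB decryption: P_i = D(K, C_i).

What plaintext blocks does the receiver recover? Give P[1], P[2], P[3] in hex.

P[1] = 0xE, P[2] = 0x1, P[3] = 0x7

Only C[1] changed, to 0x7. In ECB, a change in C_i affects only P_i. Decrypting the received ciphertext:
P[1]: D(K, 0x7) = 0xE.
P[2]: D(K, 0x8) = 0x1.
P[3]: D(K, 0x4) = 0x7.
Blocks that differ from the original plaintext: P[1].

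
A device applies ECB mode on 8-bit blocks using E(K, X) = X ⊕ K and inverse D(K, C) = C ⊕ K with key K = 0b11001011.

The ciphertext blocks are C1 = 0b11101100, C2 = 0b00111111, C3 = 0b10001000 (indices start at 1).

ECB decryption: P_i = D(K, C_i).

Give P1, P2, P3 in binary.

P1: D(K, 0b11101100) = 0b00100111.
P2: D(K, 0b00111111) = 0b11110100.
P3: D(K, 0b10001000) = 0b01000011.

P1 = 0b00100111, P2 = 0b11110100, P3 = 0b01000011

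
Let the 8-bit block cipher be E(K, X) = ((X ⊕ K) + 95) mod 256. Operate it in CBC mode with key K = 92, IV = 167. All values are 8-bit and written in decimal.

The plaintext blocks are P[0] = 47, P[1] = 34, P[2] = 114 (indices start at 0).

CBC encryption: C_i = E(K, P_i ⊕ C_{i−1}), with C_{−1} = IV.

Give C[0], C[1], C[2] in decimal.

C[0]: P[0] ⊕ 167 = 136; E(K, 136) = 51.
C[1]: P[1] ⊕ 51 = 17; E(K, 17) = 172.
C[2]: P[2] ⊕ 172 = 222; E(K, 222) = 225.

C[0] = 51, C[1] = 172, C[2] = 225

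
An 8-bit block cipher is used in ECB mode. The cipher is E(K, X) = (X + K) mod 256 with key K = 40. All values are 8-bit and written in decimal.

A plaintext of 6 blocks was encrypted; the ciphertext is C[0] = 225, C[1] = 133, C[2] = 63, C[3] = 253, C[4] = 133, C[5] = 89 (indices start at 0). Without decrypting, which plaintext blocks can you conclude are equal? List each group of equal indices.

P[1] = P[4]

ECB encrypts each block independently with the same key, so equal ciphertext blocks imply equal plaintext blocks.
C[1] = C[4] = 133, so P[1] = P[4].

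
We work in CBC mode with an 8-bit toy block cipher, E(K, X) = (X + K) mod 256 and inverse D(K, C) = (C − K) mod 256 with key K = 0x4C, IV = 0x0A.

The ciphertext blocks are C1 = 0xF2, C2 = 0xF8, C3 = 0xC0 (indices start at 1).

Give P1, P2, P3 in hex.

P1 = 0xAC, P2 = 0x5E, P3 = 0x8C

CBC decryption: P_i = D(K, C_i) ⊕ C_{i−1}, with C_{0} = IV.
P1: D(K, 0xF2) = 0xA6; 0xA6 ⊕ 0x0A = 0xAC.
P2: D(K, 0xF8) = 0xAC; 0xAC ⊕ 0xF2 = 0x5E.
P3: D(K, 0xC0) = 0x74; 0x74 ⊕ 0xF8 = 0x8C.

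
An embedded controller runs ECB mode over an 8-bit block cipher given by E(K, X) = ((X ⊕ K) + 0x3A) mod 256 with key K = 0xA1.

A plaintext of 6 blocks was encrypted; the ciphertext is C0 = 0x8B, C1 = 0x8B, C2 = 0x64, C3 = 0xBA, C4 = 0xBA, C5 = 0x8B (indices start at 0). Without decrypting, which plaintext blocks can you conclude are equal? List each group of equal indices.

ECB encrypts each block independently with the same key, so equal ciphertext blocks imply equal plaintext blocks.
C0 = C1 = C5 = 0x8B, so P0 = P1 = P5.
C3 = C4 = 0xBA, so P3 = P4.

P0 = P1 = P5; P3 = P4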